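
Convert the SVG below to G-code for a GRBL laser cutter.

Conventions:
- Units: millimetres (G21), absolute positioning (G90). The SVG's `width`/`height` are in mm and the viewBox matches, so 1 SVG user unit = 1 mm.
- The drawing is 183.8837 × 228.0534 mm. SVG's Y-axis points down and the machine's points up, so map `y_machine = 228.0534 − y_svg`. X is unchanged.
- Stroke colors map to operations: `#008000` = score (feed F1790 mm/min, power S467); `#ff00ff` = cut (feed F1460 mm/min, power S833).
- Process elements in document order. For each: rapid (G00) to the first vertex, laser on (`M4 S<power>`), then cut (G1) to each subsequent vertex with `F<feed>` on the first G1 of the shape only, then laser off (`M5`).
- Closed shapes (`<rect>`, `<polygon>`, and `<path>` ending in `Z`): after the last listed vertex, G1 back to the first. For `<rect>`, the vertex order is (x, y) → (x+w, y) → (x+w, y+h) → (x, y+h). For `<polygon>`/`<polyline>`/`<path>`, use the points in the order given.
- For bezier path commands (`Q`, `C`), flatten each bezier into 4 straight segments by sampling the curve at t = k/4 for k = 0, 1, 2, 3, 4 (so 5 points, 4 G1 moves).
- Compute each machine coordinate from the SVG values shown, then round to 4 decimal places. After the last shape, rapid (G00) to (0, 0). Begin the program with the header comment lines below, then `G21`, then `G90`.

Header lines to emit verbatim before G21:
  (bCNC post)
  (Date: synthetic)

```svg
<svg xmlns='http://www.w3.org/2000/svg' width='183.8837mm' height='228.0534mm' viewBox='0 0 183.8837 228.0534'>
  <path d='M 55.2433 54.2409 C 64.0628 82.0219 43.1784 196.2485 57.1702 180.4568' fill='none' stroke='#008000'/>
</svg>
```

(bCNC post)
(Date: synthetic)
G21
G90
G00 X55.2433 Y173.8125
M4 S467
G1 X57.2975 Y140.1504 F1790
G1 X54.2671 Y94.3648
G1 X52.2066 Y56.7490
G1 X57.1702 Y47.5966
M5
G00 X0.0000 Y0.0000

Since the viewBox matches the mm dimensions, user units are millimetres directly. The only transform is the Y-flip y_m = 228.0534 − y_svg.

Shape 1 is a cubic bezier drawn with `<path>`. Its stroke #008000 means score at S467, F1790. After flipping Y the toolpath is (55.2433,173.8125) → (57.2975,140.1504) → (54.2671,94.3648) → (52.2066,56.7490) → (57.1702,47.5966).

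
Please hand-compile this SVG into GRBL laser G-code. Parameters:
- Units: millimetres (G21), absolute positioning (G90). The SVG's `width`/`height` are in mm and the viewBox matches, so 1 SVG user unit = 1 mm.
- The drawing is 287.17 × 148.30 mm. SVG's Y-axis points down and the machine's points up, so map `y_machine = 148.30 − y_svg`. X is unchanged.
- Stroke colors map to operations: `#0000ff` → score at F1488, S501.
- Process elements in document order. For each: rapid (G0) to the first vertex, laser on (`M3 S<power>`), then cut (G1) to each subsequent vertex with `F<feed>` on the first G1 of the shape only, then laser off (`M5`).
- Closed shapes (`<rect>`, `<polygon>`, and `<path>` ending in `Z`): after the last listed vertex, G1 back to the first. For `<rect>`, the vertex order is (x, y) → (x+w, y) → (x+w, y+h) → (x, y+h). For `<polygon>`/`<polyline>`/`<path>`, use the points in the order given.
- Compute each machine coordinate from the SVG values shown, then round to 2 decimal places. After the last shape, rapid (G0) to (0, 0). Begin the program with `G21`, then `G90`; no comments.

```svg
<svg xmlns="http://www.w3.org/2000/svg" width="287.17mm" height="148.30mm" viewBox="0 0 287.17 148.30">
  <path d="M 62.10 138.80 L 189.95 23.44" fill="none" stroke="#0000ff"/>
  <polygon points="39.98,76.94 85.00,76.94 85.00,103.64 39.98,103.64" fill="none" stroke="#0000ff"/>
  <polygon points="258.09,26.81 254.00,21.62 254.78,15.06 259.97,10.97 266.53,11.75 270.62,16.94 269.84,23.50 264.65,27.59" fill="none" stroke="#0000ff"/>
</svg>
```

G21
G90
G0 X62.10 Y9.50
M3 S501
G1 X189.95 Y124.86 F1488
M5
G0 X39.98 Y71.36
M3 S501
G1 X85.00 Y71.36 F1488
G1 X85.00 Y44.66
G1 X39.98 Y44.66
G1 X39.98 Y71.36
M5
G0 X258.09 Y121.49
M3 S501
G1 X254.00 Y126.68 F1488
G1 X254.78 Y133.24
G1 X259.97 Y137.33
G1 X266.53 Y136.55
G1 X270.62 Y131.36
G1 X269.84 Y124.80
G1 X264.65 Y120.71
G1 X258.09 Y121.49
M5
G0 X0.00 Y0.00

viewBox `0 0 287.17 148.30` with mm width/height → 1 unit = 1 mm. Flip: y_m = 148.30 − y_svg.

**Shape 1** — `<path>` line segment, stroke `#0000ff` → score (S501, F1488). Machine vertices: (62.10,9.50) → (189.95,124.86). Open path.

**Shape 2** — `<polygon>` rectangle, stroke `#0000ff` → score (S501, F1488). Machine vertices: (39.98,71.36) → (85.00,71.36) → (85.00,44.66) → (39.98,44.66) → (39.98,71.36). Closed: final G1 returns to the first vertex.

**Shape 3** — `<polygon>` regular polygon, stroke `#0000ff` → score (S501, F1488). Machine vertices: (258.09,121.49) → (254.00,126.68) → (254.78,133.24) → (259.97,137.33) → (266.53,136.55) → (270.62,131.36) → (269.84,124.80) → (264.65,120.71) → (258.09,121.49). Closed: final G1 returns to the first vertex.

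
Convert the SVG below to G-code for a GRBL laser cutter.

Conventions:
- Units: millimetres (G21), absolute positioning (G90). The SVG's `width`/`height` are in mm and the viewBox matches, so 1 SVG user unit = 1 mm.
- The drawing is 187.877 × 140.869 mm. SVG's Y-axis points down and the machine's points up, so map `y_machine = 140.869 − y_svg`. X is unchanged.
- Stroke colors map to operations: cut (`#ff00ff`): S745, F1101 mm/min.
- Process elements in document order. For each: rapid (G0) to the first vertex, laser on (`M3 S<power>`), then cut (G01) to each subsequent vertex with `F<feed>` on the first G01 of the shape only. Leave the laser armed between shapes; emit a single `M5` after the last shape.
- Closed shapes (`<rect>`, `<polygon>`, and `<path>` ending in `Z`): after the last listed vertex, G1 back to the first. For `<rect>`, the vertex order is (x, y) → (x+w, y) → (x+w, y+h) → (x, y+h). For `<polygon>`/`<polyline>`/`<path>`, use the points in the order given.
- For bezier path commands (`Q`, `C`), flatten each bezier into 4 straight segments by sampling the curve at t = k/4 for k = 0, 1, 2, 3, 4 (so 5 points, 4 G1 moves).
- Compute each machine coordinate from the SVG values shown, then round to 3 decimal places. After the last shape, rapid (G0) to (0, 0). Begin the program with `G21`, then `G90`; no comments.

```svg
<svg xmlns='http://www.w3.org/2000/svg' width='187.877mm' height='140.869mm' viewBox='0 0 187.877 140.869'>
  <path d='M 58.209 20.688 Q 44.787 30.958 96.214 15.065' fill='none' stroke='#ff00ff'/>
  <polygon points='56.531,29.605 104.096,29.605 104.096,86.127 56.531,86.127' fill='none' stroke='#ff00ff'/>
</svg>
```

G21
G90
G0 X58.209 Y120.181
M3 S745
G01 X55.551 Y116.681 F1101
G01 X60.999 Y116.452
G01 X74.554 Y119.493
G01 X96.214 Y125.804
G0 X56.531 Y111.264
M3 S745
G01 X104.096 Y111.264 F1101
G01 X104.096 Y54.742
G01 X56.531 Y54.742
G01 X56.531 Y111.264
M5
G0 X0.000 Y0.000

Since the viewBox matches the mm dimensions, user units are millimetres directly. The only transform is the Y-flip y_m = 140.869 − y_svg.

Shape 1 is a quadratic bezier drawn with `<path>`. Its stroke #ff00ff means cut at S745, F1101. After flipping Y the toolpath is (58.209,120.181) → (55.551,116.681) → (60.999,116.452) → (74.554,119.493) → (96.214,125.804).

Shape 2 is a rectangle drawn with `<polygon>`. Its stroke #ff00ff means cut at S745, F1101. After flipping Y the toolpath is (56.531,111.264) → (104.096,111.264) → (104.096,54.742) → (56.531,54.742) → (56.531,111.264), returning to the start.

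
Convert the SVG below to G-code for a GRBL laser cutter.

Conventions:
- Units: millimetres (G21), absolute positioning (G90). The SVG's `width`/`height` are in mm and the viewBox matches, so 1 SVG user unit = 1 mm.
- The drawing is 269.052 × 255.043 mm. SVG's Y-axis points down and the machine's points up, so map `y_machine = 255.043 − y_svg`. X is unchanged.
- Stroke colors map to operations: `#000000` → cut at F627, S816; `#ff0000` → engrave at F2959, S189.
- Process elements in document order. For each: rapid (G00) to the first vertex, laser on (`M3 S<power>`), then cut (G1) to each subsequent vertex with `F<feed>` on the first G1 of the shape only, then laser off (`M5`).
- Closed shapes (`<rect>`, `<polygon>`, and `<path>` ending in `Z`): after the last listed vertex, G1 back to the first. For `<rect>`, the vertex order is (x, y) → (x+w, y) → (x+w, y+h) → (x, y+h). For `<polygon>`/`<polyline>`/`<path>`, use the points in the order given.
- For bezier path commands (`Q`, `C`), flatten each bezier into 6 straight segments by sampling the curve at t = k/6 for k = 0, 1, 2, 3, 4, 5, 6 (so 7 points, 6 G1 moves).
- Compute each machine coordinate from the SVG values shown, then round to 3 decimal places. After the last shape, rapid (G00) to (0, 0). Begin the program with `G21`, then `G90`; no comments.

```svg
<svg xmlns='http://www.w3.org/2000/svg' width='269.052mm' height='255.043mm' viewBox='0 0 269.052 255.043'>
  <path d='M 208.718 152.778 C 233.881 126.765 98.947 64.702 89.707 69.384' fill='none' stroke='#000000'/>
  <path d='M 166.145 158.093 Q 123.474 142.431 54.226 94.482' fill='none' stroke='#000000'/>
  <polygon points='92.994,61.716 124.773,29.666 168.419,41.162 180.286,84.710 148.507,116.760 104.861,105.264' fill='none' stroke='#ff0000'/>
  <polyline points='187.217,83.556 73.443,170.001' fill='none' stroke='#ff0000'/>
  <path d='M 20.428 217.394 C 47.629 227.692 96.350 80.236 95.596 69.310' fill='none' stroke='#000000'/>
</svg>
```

G21
G90
G00 X208.718 Y102.265
M3 S816
G1 X209.281 Y117.800 F627
G1 X191.100 Y136.487
G1 X162.114 Y155.473
G1 X130.260 Y171.900
G1 X103.478 Y182.914
G1 X89.707 Y185.659
M5
G00 X166.145 Y96.950
M3 S816
G1 X151.183 Y103.068 F627
G1 X134.745 Y110.979
G1 X116.830 Y120.684
G1 X97.438 Y132.182
G1 X76.570 Y145.475
G1 X54.226 Y160.561
M5
G00 X92.994 Y193.327
M3 S189
G1 X124.773 Y225.377 F2959
G1 X168.419 Y213.881
G1 X180.286 Y170.333
G1 X148.507 Y138.283
G1 X104.861 Y149.779
G1 X92.994 Y193.327
M5
G00 X187.217 Y171.487
M3 S189
G1 X73.443 Y85.042 F2959
M5
G00 X20.428 Y37.649
M3 S816
G1 X35.493 Y44.284 F627
G1 X52.173 Y69.036
G1 X68.495 Y103.732
G1 X82.488 Y140.196
G1 X92.179 Y170.255
G1 X95.596 Y185.733
M5
G00 X0.000 Y0.000

1 u = 1 mm; y_m = 255.043 − y.

[1] `<path>` cubic bezier, #000000→cut S816 F627: (208.718,102.265) → (209.281,117.800) → (191.100,136.487) → (162.114,155.473) → (130.260,171.900) → (103.478,182.914) → (89.707,185.659)

[2] `<path>` quadratic bezier, #000000→cut S816 F627: (166.145,96.950) → (151.183,103.068) → (134.745,110.979) → (116.830,120.684) → (97.438,132.182) → (76.570,145.475) → (54.226,160.561)

[3] `<polygon>` regular polygon, #ff0000→engrave S189 F2959: (92.994,193.327) → (124.773,225.377) → (168.419,213.881) → (180.286,170.333) → (148.507,138.283) → (104.861,149.779) → (92.994,193.327) (closed)

[4] `<polyline>` line segment, #ff0000→engrave S189 F2959: (187.217,171.487) → (73.443,85.042)

[5] `<path>` cubic bezier, #000000→cut S816 F627: (20.428,37.649) → (35.493,44.284) → (52.173,69.036) → (68.495,103.732) → (82.488,140.196) → (92.179,170.255) → (95.596,185.733)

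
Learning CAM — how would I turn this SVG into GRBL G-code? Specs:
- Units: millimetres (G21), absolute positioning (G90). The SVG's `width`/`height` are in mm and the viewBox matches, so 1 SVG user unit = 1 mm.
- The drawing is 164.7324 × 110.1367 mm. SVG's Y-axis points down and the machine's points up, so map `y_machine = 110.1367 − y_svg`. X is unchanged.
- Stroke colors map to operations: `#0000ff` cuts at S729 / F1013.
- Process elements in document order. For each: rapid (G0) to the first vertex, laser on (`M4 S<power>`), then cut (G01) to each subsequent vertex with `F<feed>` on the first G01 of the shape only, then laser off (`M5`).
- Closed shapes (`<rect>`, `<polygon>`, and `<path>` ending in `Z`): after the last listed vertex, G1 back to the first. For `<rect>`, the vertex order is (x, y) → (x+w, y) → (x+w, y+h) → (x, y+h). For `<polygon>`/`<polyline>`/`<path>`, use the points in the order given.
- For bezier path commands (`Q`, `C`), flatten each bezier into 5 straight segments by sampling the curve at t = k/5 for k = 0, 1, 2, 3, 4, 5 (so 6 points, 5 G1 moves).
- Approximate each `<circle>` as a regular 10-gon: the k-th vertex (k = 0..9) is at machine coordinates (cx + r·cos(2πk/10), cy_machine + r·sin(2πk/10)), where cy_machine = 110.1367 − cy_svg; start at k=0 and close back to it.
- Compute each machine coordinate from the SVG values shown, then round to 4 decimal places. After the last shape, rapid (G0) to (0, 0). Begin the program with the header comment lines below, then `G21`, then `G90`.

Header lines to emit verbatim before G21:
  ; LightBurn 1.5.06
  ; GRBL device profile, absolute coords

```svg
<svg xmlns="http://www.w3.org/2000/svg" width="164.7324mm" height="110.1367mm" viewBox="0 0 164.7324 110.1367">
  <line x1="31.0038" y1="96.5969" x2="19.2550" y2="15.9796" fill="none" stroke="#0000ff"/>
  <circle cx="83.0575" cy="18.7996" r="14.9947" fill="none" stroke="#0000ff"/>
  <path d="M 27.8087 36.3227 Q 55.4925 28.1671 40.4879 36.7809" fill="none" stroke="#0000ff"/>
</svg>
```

Since the viewBox matches the mm dimensions, user units are millimetres directly. The only transform is the Y-flip y_m = 110.1367 − y_svg.

Shape 1 is a line segment drawn with `<line>`. Its stroke #0000ff means cut at S729, F1013. After flipping Y the toolpath is (31.0038,13.5398) → (19.2550,94.1571).

Shape 2 is a circle drawn with `<circle>`. Its stroke #0000ff means cut at S729, F1013. After flipping Y the toolpath is (98.0522,91.3371) → (95.1885,100.1508) → (87.6911,105.5979) → (78.4239,105.5979) → (70.9265,100.1508) → (68.0628,91.3371) → (70.9265,82.5234) → (78.4239,77.0763) → (87.6911,77.0763) → (95.1885,82.5234) → (98.0522,91.3371), returning to the start.

Shape 3 is a quadratic bezier drawn with `<path>`. Its stroke #0000ff means cut at S729, F1013. After flipping Y the toolpath is (27.8087,73.8140) → (37.1747,76.4055) → (43.1256,77.6554) → (45.6614,77.5637) → (44.7822,76.1305) → (40.4879,73.3558).

; LightBurn 1.5.06
; GRBL device profile, absolute coords
G21
G90
G0 X31.0038 Y13.5398
M4 S729
G01 X19.2550 Y94.1571 F1013
M5
G0 X98.0522 Y91.3371
M4 S729
G01 X95.1885 Y100.1508 F1013
G01 X87.6911 Y105.5979
G01 X78.4239 Y105.5979
G01 X70.9265 Y100.1508
G01 X68.0628 Y91.3371
G01 X70.9265 Y82.5234
G01 X78.4239 Y77.0763
G01 X87.6911 Y77.0763
G01 X95.1885 Y82.5234
G01 X98.0522 Y91.3371
M5
G0 X27.8087 Y73.8140
M4 S729
G01 X37.1747 Y76.4055 F1013
G01 X43.1256 Y77.6554
G01 X45.6614 Y77.5637
G01 X44.7822 Y76.1305
G01 X40.4879 Y73.3558
M5
G0 X0.0000 Y0.0000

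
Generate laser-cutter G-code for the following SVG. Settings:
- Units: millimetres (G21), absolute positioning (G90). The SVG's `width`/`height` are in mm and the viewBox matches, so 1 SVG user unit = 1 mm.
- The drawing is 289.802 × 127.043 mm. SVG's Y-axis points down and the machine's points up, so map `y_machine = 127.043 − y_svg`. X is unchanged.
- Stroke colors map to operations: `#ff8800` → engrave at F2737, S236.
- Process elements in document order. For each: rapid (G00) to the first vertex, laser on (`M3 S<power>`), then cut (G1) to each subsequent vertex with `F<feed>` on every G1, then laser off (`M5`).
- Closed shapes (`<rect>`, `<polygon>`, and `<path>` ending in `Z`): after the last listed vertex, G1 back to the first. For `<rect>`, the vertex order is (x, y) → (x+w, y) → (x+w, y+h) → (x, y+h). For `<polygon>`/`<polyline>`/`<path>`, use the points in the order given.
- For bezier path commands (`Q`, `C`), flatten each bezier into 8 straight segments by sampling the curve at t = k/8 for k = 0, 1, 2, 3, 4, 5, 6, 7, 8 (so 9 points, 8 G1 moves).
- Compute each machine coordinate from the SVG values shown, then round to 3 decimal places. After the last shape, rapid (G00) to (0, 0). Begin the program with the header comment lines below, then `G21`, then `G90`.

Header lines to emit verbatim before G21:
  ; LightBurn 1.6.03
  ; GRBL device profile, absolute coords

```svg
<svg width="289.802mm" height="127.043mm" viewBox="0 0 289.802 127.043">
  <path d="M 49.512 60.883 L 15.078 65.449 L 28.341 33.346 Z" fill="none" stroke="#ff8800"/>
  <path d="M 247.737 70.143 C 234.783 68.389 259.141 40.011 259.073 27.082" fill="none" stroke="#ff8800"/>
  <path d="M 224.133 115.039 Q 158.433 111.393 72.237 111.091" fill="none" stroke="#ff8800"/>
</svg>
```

; LightBurn 1.6.03
; GRBL device profile, absolute coords
G21
G90
G00 X49.512 Y66.160
M3 S236
G1 X15.078 Y61.594 F2737
G1 X28.341 Y93.697 F2737
G1 X49.512 Y66.160 F2737
M5
G00 X247.737 Y56.900
M3 S236
G1 X244.508 Y58.724 F2737
G1 X244.053 Y62.550 F2737
G1 X245.649 Y67.887 F2737
G1 X248.573 Y74.240 F2737
G1 X252.100 Y81.117 F2737
G1 X255.509 Y88.025 F2737
G1 X258.074 Y94.471 F2737
G1 X259.073 Y99.961 F2737
M5
G00 X224.133 Y12.004
M3 S236
G1 X207.388 Y12.863 F2737
G1 X190.002 Y13.618 F2737
G1 X171.976 Y14.268 F2737
G1 X153.309 Y14.814 F2737
G1 X134.002 Y15.255 F2737
G1 X114.054 Y15.592 F2737
G1 X93.466 Y15.824 F2737
G1 X72.237 Y15.952 F2737
M5
G00 X0.000 Y0.000

1 u = 1 mm; y_m = 127.043 − y.

[1] `<path>` regular polygon, #ff8800→engrave S236 F2737: (49.512,66.160) → (15.078,61.594) → (28.341,93.697) → (49.512,66.160) (closed)

[2] `<path>` cubic bezier, #ff8800→engrave S236 F2737: (247.737,56.900) → (244.508,58.724) → (244.053,62.550) → (245.649,67.887) → (248.573,74.240) → (252.100,81.117) → (255.509,88.025) → (258.074,94.471) → (259.073,99.961)

[3] `<path>` quadratic bezier, #ff8800→engrave S236 F2737: (224.133,12.004) → (207.388,12.863) → (190.002,13.618) → (171.976,14.268) → (153.309,14.814) → (134.002,15.255) → (114.054,15.592) → (93.466,15.824) → (72.237,15.952)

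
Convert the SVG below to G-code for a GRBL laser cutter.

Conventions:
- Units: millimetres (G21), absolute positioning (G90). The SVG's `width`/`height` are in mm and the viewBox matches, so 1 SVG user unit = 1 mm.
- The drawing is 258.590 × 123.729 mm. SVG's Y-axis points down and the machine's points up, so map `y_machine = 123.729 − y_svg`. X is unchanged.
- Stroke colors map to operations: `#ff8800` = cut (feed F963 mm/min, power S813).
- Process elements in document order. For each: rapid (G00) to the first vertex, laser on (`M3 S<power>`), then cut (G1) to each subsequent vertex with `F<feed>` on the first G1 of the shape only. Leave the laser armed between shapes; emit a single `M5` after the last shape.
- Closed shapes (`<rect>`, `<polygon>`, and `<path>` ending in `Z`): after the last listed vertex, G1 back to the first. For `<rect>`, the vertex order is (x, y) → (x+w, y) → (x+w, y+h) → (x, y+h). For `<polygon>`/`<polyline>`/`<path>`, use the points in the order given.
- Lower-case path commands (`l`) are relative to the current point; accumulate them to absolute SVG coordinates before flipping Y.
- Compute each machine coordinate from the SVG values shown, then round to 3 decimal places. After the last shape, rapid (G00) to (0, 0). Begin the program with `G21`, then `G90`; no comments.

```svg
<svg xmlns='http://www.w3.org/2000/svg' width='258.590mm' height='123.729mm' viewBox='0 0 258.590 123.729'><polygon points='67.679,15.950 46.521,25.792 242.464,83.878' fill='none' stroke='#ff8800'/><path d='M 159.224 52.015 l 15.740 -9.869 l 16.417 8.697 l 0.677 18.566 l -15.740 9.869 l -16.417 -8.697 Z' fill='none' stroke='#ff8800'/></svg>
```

Since the viewBox matches the mm dimensions, user units are millimetres directly. The only transform is the Y-flip y_m = 123.729 − y_svg.

Shape 1 is a closed polygon drawn with `<polygon>`. Its stroke #ff8800 means cut at S813, F963. After flipping Y the toolpath is (67.679,107.779) → (46.521,97.937) → (242.464,39.851) → (67.679,107.779), returning to the start.

Shape 2 is a regular polygon drawn with `<path>`. Its stroke #ff8800 means cut at S813, F963. After flipping Y the toolpath is (159.224,71.714) → (174.964,81.583) → (191.381,72.886) → (192.058,54.320) → (176.318,44.451) → (159.901,53.148) → (159.224,71.714), returning to the start.

G21
G90
G00 X67.679 Y107.779
M3 S813
G1 X46.521 Y97.937 F963
G1 X242.464 Y39.851
G1 X67.679 Y107.779
G00 X159.224 Y71.714
M3 S813
G1 X174.964 Y81.583 F963
G1 X191.381 Y72.886
G1 X192.058 Y54.320
G1 X176.318 Y44.451
G1 X159.901 Y53.148
G1 X159.224 Y71.714
M5
G00 X0.000 Y0.000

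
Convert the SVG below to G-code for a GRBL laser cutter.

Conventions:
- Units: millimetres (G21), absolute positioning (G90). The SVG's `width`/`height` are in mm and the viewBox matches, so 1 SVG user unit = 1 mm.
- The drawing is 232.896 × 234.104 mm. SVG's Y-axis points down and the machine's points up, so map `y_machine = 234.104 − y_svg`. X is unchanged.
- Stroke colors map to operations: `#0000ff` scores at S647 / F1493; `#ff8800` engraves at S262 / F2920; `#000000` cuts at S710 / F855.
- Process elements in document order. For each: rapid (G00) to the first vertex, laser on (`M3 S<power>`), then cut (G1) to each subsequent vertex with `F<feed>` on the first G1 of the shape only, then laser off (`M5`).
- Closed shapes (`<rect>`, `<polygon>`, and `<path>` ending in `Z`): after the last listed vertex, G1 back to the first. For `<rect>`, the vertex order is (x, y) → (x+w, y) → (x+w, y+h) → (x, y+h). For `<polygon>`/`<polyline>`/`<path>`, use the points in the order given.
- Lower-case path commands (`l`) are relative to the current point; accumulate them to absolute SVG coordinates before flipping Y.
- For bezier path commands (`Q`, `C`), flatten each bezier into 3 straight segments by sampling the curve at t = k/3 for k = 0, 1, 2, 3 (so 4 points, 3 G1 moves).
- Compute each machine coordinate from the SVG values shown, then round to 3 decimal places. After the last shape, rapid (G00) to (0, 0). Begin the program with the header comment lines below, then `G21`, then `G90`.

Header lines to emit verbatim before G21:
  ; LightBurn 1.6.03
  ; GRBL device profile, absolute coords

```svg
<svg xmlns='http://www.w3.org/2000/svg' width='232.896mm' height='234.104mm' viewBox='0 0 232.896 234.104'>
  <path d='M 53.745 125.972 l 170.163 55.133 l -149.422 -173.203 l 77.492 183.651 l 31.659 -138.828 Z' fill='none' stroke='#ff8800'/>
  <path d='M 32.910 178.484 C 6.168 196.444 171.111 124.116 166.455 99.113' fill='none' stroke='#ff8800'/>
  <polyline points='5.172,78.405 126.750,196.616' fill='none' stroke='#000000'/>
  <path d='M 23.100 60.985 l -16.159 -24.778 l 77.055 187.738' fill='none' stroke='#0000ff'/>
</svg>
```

; LightBurn 1.6.03
; GRBL device profile, absolute coords
G21
G90
G00 X53.745 Y108.132
M3 S262
G1 X223.908 Y52.999 F2920
G1 X74.486 Y226.202
G1 X151.978 Y42.551
G1 X183.637 Y181.379
G1 X53.745 Y108.132
M5
G00 X32.910 Y55.620
M3 S262
G1 X56.682 Y62.659 F2920
G1 X127.959 Y99.310
G1 X166.455 Y134.991
M5
G00 X5.172 Y155.699
M3 S710
G1 X126.750 Y37.488 F855
M5
G00 X23.100 Y173.119
M3 S647
G1 X6.941 Y197.897 F1493
G1 X83.996 Y10.159
M5
G00 X0.000 Y0.000

Since the viewBox matches the mm dimensions, user units are millimetres directly. The only transform is the Y-flip y_m = 234.104 − y_svg.

Shape 1 is a closed polygon drawn with `<path>`. Its stroke #ff8800 means engrave at S262, F2920. After flipping Y the toolpath is (53.745,108.132) → (223.908,52.999) → (74.486,226.202) → (151.978,42.551) → (183.637,181.379) → (53.745,108.132), returning to the start.

Shape 2 is a cubic bezier drawn with `<path>`. Its stroke #ff8800 means engrave at S262, F2920. After flipping Y the toolpath is (32.910,55.620) → (56.682,62.659) → (127.959,99.310) → (166.455,134.991).

Shape 3 is a line segment drawn with `<polyline>`. Its stroke #000000 means cut at S710, F855. After flipping Y the toolpath is (5.172,155.699) → (126.750,37.488).

Shape 4 is a open polyline drawn with `<path>`. Its stroke #0000ff means score at S647, F1493. After flipping Y the toolpath is (23.100,173.119) → (6.941,197.897) → (83.996,10.159).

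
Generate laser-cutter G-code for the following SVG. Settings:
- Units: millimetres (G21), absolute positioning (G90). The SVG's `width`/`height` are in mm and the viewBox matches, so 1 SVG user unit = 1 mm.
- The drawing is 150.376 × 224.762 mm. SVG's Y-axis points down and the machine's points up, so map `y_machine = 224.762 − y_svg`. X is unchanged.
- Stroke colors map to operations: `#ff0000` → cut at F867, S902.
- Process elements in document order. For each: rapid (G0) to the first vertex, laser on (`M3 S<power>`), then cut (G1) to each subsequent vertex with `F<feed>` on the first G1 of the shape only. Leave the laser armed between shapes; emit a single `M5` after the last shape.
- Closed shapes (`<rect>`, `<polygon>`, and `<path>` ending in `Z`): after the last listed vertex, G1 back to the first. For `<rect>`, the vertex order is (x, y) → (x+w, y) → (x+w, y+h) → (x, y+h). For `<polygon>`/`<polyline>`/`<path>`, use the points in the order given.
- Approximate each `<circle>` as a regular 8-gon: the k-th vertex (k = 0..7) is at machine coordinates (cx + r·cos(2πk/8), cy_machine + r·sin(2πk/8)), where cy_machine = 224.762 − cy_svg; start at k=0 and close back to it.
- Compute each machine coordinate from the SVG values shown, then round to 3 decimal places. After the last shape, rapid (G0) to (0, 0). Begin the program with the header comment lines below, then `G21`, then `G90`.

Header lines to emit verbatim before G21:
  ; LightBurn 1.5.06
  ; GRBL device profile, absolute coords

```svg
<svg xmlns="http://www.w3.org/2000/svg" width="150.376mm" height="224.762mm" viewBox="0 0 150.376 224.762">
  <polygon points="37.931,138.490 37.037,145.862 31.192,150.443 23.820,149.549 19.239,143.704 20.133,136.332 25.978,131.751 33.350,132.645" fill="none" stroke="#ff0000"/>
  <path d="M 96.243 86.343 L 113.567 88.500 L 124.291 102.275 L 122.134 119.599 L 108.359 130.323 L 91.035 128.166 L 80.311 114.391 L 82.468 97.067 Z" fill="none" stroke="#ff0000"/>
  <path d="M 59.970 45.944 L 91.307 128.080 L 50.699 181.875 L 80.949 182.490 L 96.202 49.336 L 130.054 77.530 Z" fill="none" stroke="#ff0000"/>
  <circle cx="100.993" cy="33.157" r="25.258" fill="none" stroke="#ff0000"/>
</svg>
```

; LightBurn 1.5.06
; GRBL device profile, absolute coords
G21
G90
G0 X37.931 Y86.272
M3 S902
G1 X37.037 Y78.900 F867
G1 X31.192 Y74.319
G1 X23.820 Y75.213
G1 X19.239 Y81.058
G1 X20.133 Y88.430
G1 X25.978 Y93.011
G1 X33.350 Y92.117
G1 X37.931 Y86.272
G0 X96.243 Y138.419
M3 S902
G1 X113.567 Y136.262 F867
G1 X124.291 Y122.487
G1 X122.134 Y105.163
G1 X108.359 Y94.439
G1 X91.035 Y96.596
G1 X80.311 Y110.371
G1 X82.468 Y127.695
G1 X96.243 Y138.419
G0 X59.970 Y178.818
M3 S902
G1 X91.307 Y96.682 F867
G1 X50.699 Y42.887
G1 X80.949 Y42.272
G1 X96.202 Y175.426
G1 X130.054 Y147.232
G1 X59.970 Y178.818
G0 X126.251 Y191.605
M3 S902
G1 X118.853 Y209.465 F867
G1 X100.993 Y216.863
G1 X83.133 Y209.465
G1 X75.735 Y191.605
G1 X83.133 Y173.745
G1 X100.993 Y166.347
G1 X118.853 Y173.745
G1 X126.251 Y191.605
M5
G0 X0.000 Y0.000

1 u = 1 mm; y_m = 224.762 − y.

[1] `<polygon>` regular polygon, #ff0000→cut S902 F867: (37.931,86.272) → (37.037,78.900) → (31.192,74.319) → (23.820,75.213) → (19.239,81.058) → (20.133,88.430) → (25.978,93.011) → (33.350,92.117) → (37.931,86.272) (closed)

[2] `<path>` regular polygon, #ff0000→cut S902 F867: (96.243,138.419) → (113.567,136.262) → (124.291,122.487) → (122.134,105.163) → (108.359,94.439) → (91.035,96.596) → (80.311,110.371) → (82.468,127.695) → (96.243,138.419) (closed)

[3] `<path>` closed polygon, #ff0000→cut S902 F867: (59.970,178.818) → (91.307,96.682) → (50.699,42.887) → (80.949,42.272) → (96.202,175.426) → (130.054,147.232) → (59.970,178.818) (closed)

[4] `<circle>` circle, #ff0000→cut S902 F867: (126.251,191.605) → (118.853,209.465) → (100.993,216.863) → (83.133,209.465) → (75.735,191.605) → (83.133,173.745) → (100.993,166.347) → (118.853,173.745) → (126.251,191.605) (closed)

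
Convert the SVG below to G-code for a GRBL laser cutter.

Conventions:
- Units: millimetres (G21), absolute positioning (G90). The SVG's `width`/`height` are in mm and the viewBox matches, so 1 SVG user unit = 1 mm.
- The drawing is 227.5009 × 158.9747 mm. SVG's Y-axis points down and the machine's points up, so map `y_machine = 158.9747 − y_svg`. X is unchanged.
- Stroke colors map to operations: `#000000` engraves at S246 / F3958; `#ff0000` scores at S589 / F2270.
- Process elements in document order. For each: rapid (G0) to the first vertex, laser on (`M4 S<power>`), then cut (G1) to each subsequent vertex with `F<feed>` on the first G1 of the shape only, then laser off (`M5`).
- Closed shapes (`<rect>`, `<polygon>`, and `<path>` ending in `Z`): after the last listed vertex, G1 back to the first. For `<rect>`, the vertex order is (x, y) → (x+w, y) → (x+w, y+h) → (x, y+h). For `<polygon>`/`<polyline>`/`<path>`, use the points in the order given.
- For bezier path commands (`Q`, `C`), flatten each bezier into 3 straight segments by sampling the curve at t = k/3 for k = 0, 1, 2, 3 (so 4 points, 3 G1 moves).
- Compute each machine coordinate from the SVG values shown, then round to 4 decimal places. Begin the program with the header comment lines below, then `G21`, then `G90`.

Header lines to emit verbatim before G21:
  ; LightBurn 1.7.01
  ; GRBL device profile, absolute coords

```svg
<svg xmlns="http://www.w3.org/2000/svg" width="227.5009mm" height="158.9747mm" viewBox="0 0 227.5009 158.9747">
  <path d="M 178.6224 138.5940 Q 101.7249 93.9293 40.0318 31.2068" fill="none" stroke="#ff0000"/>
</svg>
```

viewBox `0 0 227.5009 158.9747` with mm width/height → 1 unit = 1 mm. Flip: y_m = 158.9747 − y_svg.

**Shape 1** — `<path>` quadratic bezier, stroke `#ff0000` → score (S589, F2270). Control points (SVG): P0=(178.6224,138.5940), P1=(101.7249,93.9293), P2=(40.0318,31.2068); sampled at t=k/3. Machine vertices: (178.6224,20.3807) → (129.0468,52.1636) → (82.8499,87.9593) → (40.0318,127.7679). Open path.

; LightBurn 1.7.01
; GRBL device profile, absolute coords
G21
G90
G0 X178.6224 Y20.3807
M4 S589
G1 X129.0468 Y52.1636 F2270
G1 X82.8499 Y87.9593
G1 X40.0318 Y127.7679
M5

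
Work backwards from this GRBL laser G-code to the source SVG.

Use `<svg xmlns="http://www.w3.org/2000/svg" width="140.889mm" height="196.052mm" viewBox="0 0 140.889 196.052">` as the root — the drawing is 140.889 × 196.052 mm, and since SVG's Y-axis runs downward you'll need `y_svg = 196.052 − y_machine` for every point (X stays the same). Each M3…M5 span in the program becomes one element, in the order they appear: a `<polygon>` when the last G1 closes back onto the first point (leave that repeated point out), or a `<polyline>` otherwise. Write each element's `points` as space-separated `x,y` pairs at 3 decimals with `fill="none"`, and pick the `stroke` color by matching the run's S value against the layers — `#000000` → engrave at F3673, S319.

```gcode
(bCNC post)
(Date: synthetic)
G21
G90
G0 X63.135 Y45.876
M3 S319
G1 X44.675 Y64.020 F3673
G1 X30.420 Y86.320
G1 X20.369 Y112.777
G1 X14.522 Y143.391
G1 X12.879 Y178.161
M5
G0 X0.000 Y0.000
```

Machine Y-up, SVG Y-down with viewBox height 196.052, so y_svg = 196.052 − y_machine; X carries over. Every run uses S319, so all elements get stroke `#000000` (engrave).

Run 1: The run is open, so emit a `<polyline>` with points (Y-flipped): 63.135,150.176 44.675,132.032 30.420,109.732 20.369,83.275 14.522,52.661 12.879,17.891.

<svg xmlns="http://www.w3.org/2000/svg" width="140.889mm" height="196.052mm" viewBox="0 0 140.889 196.052">
  <polyline points="63.135,150.176 44.675,132.032 30.420,109.732 20.369,83.275 14.522,52.661 12.879,17.891" fill="none" stroke="#000000"/>
</svg>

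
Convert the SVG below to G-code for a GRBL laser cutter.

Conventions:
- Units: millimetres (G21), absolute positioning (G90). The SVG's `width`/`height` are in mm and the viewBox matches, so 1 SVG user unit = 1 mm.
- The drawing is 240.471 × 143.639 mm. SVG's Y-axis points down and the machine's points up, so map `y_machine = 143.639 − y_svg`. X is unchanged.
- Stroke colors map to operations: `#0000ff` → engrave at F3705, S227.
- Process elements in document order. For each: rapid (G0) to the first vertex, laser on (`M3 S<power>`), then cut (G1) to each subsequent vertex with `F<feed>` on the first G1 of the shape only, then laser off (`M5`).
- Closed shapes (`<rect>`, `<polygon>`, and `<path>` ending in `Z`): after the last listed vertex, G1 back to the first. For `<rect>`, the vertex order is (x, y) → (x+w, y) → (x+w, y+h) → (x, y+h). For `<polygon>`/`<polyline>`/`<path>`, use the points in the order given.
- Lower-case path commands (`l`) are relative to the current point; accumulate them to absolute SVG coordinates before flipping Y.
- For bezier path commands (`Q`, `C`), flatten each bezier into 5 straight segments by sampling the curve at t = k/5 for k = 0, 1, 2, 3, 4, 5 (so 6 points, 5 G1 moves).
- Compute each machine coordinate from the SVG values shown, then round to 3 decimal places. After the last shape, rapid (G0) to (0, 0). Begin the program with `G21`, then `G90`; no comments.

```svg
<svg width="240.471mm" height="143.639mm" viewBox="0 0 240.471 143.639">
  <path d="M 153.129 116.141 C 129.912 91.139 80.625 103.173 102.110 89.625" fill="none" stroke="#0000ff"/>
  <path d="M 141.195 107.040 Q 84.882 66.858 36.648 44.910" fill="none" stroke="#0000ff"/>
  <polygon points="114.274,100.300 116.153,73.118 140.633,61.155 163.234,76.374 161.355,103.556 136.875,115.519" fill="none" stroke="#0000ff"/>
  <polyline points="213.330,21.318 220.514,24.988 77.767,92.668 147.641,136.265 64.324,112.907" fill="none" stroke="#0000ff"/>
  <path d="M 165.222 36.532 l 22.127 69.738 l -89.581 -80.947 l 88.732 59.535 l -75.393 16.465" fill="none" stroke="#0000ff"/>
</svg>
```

viewBox `0 0 240.471 143.639` with mm width/height → 1 unit = 1 mm. Flip: y_m = 143.639 − y_svg.

**Shape 1** — `<path>` cubic bezier, stroke `#0000ff` → engrave (S227, F3705). Control points (SVG): P0=(153.129,116.141), P1=(129.912,91.139), P2=(80.625,103.173), P3=(102.110,89.625); sampled at t=k/5. Machine vertices: (153.129,27.498) → (136.845,38.556) → (118.953,43.731) → (104.101,46.028) → (96.937,48.454) → (102.110,54.014). Open path.

**Shape 2** — `<path>` quadratic bezier, stroke `#0000ff` → engrave (S227, F3705). Control points (SVG): P0=(141.195,107.040), P1=(84.882,66.858), P2=(36.648,44.910); sampled at t=k/5. Machine vertices: (141.195,36.599) → (118.993,51.942) → (97.437,65.827) → (76.528,78.253) → (56.265,89.220) → (36.648,98.729). Open path.

**Shape 3** — `<polygon>` regular polygon, stroke `#0000ff` → engrave (S227, F3705). Machine vertices: (114.274,43.339) → (116.153,70.521) → (140.633,82.484) → (163.234,67.265) → (161.355,40.083) → (136.875,28.120) → (114.274,43.339). Closed: final G1 returns to the first vertex.

**Shape 4** — `<polyline>` open polyline, stroke `#0000ff` → engrave (S227, F3705). Machine vertices: (213.330,122.321) → (220.514,118.651) → (77.767,50.971) → (147.641,7.374) → (64.324,30.732). Open path.

**Shape 5** — `<path>` open polyline, stroke `#0000ff` → engrave (S227, F3705). Machine vertices: (165.222,107.107) → (187.349,37.369) → (97.768,118.316) → (186.500,58.781) → (111.107,42.316). Open path.

G21
G90
G0 X153.129 Y27.498
M3 S227
G1 X136.845 Y38.556 F3705
G1 X118.953 Y43.731
G1 X104.101 Y46.028
G1 X96.937 Y48.454
G1 X102.110 Y54.014
M5
G0 X141.195 Y36.599
M3 S227
G1 X118.993 Y51.942 F3705
G1 X97.437 Y65.827
G1 X76.528 Y78.253
G1 X56.265 Y89.220
G1 X36.648 Y98.729
M5
G0 X114.274 Y43.339
M3 S227
G1 X116.153 Y70.521 F3705
G1 X140.633 Y82.484
G1 X163.234 Y67.265
G1 X161.355 Y40.083
G1 X136.875 Y28.120
G1 X114.274 Y43.339
M5
G0 X213.330 Y122.321
M3 S227
G1 X220.514 Y118.651 F3705
G1 X77.767 Y50.971
G1 X147.641 Y7.374
G1 X64.324 Y30.732
M5
G0 X165.222 Y107.107
M3 S227
G1 X187.349 Y37.369 F3705
G1 X97.768 Y118.316
G1 X186.500 Y58.781
G1 X111.107 Y42.316
M5
G0 X0.000 Y0.000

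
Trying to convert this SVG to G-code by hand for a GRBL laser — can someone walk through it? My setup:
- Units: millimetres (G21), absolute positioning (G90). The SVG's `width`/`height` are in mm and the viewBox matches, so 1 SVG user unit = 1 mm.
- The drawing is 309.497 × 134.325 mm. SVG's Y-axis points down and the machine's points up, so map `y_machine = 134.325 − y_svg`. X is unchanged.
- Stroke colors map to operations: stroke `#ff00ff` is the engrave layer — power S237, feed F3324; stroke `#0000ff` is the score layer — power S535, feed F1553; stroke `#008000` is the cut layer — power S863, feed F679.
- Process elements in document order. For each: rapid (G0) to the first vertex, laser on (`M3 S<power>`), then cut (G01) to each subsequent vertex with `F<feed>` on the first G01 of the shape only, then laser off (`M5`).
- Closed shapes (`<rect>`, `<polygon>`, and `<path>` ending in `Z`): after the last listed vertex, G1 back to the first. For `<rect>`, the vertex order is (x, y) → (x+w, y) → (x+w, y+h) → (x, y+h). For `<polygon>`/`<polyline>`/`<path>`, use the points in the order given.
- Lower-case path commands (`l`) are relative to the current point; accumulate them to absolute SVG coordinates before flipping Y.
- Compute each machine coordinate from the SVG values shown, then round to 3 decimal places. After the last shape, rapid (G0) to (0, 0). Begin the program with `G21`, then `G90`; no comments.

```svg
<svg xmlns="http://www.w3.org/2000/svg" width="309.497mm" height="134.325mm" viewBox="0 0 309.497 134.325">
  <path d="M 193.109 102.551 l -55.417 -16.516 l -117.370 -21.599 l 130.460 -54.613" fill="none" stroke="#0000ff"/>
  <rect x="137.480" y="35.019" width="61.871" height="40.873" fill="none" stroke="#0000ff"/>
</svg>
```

G21
G90
G0 X193.109 Y31.774
M3 S535
G01 X137.692 Y48.290 F1553
G01 X20.322 Y69.889
G01 X150.782 Y124.502
M5
G0 X137.480 Y99.306
M3 S535
G01 X199.351 Y99.306 F1553
G01 X199.351 Y58.433
G01 X137.480 Y58.433
G01 X137.480 Y99.306
M5
G0 X0.000 Y0.000

Since the viewBox matches the mm dimensions, user units are millimetres directly. The only transform is the Y-flip y_m = 134.325 − y_svg.

Shape 1 is a open polyline drawn with `<path>`. Its stroke #0000ff means score at S535, F1553. After flipping Y the toolpath is (193.109,31.774) → (137.692,48.290) → (20.322,69.889) → (150.782,124.502).

Shape 2 is a rectangle drawn with `<rect>`. Its stroke #0000ff means score at S535, F1553. After flipping Y the toolpath is (137.480,99.306) → (199.351,99.306) → (199.351,58.433) → (137.480,58.433) → (137.480,99.306), returning to the start.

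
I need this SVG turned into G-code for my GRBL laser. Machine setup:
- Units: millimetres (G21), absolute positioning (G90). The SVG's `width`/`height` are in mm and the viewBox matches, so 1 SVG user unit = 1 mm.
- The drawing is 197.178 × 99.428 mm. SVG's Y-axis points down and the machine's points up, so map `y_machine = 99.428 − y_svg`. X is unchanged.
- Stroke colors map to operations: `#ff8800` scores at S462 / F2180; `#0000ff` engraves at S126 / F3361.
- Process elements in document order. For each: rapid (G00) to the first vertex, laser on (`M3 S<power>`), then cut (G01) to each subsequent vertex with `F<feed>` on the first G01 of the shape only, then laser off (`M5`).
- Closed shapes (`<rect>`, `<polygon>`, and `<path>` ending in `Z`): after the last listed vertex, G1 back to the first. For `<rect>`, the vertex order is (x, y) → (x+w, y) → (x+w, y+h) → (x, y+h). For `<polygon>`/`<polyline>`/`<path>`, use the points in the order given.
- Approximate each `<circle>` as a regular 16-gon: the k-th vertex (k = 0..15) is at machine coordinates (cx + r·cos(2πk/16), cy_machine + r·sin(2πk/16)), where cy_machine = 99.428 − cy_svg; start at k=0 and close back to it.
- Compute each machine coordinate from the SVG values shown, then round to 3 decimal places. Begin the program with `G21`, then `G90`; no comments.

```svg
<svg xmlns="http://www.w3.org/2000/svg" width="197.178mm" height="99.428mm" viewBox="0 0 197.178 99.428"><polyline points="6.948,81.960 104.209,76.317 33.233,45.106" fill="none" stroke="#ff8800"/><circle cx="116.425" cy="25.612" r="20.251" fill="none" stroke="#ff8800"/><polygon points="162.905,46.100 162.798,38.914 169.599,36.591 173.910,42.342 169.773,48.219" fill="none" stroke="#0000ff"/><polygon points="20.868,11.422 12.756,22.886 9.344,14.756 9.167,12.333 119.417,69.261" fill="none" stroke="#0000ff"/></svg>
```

1 u = 1 mm; y_m = 99.428 − y.

[1] `<polyline>` open polyline, #ff8800→score S462 F2180: (6.948,17.468) → (104.209,23.111) → (33.233,54.322)

[2] `<circle>` circle, #ff8800→score S462 F2180: (136.676,73.816) → (135.134,81.566) → (130.745,88.136) → (124.175,92.525) → (116.425,94.067) → (108.675,92.525) → (102.105,88.136) → (97.716,81.566) → (96.174,73.816) → (97.716,66.066) → (102.105,59.496) → (108.675,55.107) → (116.425,53.565) → (124.175,55.107) → (130.745,59.496) → (135.134,66.066) → (136.676,73.816) (closed)

[3] `<polygon>` regular polygon, #0000ff→engrave S126 F3361: (162.905,53.328) → (162.798,60.514) → (169.599,62.837) → (173.910,57.086) → (169.773,51.209) → (162.905,53.328) (closed)

[4] `<polygon>` closed polygon, #0000ff→engrave S126 F3361: (20.868,88.006) → (12.756,76.542) → (9.344,84.672) → (9.167,87.095) → (119.417,30.167) → (20.868,88.006) (closed)

G21
G90
G00 X6.948 Y17.468
M3 S462
G01 X104.209 Y23.111 F2180
G01 X33.233 Y54.322
M5
G00 X136.676 Y73.816
M3 S462
G01 X135.134 Y81.566 F2180
G01 X130.745 Y88.136
G01 X124.175 Y92.525
G01 X116.425 Y94.067
G01 X108.675 Y92.525
G01 X102.105 Y88.136
G01 X97.716 Y81.566
G01 X96.174 Y73.816
G01 X97.716 Y66.066
G01 X102.105 Y59.496
G01 X108.675 Y55.107
G01 X116.425 Y53.565
G01 X124.175 Y55.107
G01 X130.745 Y59.496
G01 X135.134 Y66.066
G01 X136.676 Y73.816
M5
G00 X162.905 Y53.328
M3 S126
G01 X162.798 Y60.514 F3361
G01 X169.599 Y62.837
G01 X173.910 Y57.086
G01 X169.773 Y51.209
G01 X162.905 Y53.328
M5
G00 X20.868 Y88.006
M3 S126
G01 X12.756 Y76.542 F3361
G01 X9.344 Y84.672
G01 X9.167 Y87.095
G01 X119.417 Y30.167
G01 X20.868 Y88.006
M5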